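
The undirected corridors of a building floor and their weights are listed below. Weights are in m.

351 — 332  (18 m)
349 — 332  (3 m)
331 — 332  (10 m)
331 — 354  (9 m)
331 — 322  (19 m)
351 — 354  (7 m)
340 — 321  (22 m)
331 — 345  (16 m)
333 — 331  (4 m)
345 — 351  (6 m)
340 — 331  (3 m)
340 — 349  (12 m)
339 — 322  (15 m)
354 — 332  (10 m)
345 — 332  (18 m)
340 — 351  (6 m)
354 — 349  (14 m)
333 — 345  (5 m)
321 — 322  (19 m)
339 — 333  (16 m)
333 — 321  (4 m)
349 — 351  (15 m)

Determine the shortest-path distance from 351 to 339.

27 m

Settle nodes by increasing distance from 351:
351: 0
345: 6  (via 351)
340: 6  (via 351)
354: 7  (via 351)
331: 9  (via 340)
333: 11  (via 345)
349: 15  (via 351)
321: 15  (via 333)
332: 17  (via 354)
339: 27  (via 333)
Shortest route: 351 → 345 → 333 → 339 = 27 m.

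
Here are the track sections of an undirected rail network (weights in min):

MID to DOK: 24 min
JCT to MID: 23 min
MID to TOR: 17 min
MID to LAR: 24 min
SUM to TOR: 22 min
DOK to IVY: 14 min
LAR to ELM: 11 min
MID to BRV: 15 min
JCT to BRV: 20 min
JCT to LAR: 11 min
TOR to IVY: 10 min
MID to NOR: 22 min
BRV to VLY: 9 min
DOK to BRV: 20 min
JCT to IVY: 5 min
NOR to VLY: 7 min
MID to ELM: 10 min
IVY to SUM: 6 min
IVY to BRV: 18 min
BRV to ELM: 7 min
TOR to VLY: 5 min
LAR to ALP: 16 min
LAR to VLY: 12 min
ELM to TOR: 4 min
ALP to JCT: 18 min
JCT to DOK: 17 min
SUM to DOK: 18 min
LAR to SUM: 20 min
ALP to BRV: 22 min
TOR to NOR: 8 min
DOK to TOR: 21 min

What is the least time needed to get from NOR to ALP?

35 min

Settle nodes by increasing distance from NOR:
NOR: 0
VLY: 7  (via NOR)
TOR: 8  (via NOR)
ELM: 12  (via TOR)
BRV: 16  (via VLY)
IVY: 18  (via TOR)
LAR: 19  (via VLY)
MID: 22  (via NOR)
JCT: 23  (via IVY)
SUM: 24  (via IVY)
DOK: 29  (via TOR)
ALP: 35  (via LAR)
Shortest route: NOR–VLY–LAR–ALP = 35 min.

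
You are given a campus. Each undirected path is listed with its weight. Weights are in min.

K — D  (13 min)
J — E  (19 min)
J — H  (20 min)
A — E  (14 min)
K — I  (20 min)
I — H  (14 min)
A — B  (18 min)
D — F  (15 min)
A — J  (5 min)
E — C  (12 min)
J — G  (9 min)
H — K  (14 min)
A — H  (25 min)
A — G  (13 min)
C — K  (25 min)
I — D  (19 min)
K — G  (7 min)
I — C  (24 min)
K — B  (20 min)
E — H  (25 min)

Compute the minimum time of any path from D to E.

Enumerating some paths:
D - K - G - J - E: 13+7+9+19 = 48
D - K - G - A - E: 13+7+13+14 = 47
Cheapest is D - K - G - A - E at 47 min.

47 min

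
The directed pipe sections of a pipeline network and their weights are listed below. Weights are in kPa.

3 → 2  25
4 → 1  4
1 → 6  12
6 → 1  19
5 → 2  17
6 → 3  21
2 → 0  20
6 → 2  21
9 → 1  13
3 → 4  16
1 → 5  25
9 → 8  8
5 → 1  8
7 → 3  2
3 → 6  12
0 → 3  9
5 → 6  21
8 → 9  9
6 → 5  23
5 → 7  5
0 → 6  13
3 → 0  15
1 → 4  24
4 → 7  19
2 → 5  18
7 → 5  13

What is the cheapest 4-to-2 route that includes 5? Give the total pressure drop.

46 kPa

Best 4 to 5: 4–1–5 costing 29
Shortest 5→2: 5–2 = 17
Total via 5: 29 + 17 = 46 kPa.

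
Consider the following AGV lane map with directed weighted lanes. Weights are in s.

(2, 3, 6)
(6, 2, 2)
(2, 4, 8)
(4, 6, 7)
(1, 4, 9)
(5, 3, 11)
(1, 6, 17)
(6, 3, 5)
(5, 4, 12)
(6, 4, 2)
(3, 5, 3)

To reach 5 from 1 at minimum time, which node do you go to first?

Enumerating some paths:
1 → 4 → 6 → 3 → 5: 9+7+5+3 = 24
1 → 6 → 3 → 5: 17+5+3 = 25
1 → 4 → 6 → 2 → 3 → 5: 9+7+2+6+3 = 27
1 → 6 → 2 → 3 → 5: 17+2+6+3 = 28
The minimum is 24 s via 1 → 4 → 6 → 3 → 5.
So from 1 the first move is to 4.

4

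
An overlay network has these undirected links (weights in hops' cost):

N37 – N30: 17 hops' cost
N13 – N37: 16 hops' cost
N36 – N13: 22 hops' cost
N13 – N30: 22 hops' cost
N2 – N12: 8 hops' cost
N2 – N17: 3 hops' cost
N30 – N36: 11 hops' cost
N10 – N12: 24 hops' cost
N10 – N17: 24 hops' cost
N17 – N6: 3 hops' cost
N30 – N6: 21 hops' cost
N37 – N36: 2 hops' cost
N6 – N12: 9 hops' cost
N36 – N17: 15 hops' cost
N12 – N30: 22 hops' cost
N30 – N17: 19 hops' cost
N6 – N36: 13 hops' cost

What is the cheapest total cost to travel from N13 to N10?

57 hops' cost

Settle nodes by increasing distance from N13:
N13: 0
N37: 16  (via N13)
N36: 18  (via N37)
N30: 22  (via N13)
N6: 31  (via N36)
N17: 33  (via N36)
N2: 36  (via N17)
N12: 40  (via N6)
N10: 57  (via N17)
Shortest route: N13 → N37 → N36 → N17 → N10 = 57 hops' cost.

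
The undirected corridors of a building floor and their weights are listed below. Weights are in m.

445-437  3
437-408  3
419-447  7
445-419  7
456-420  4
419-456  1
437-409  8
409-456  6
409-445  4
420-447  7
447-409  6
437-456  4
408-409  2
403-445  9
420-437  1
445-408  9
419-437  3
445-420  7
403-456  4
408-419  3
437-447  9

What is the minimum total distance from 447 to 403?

Compare a few routes:
447 - 420 - 437 - 456 - 403: 7+1+4+4 = 16
447 - 420 - 437 - 419 - 456 - 403: 7+1+3+1+4 = 16
447 - 419 - 456 - 403: 7+1+4 = 12
447 - 420 - 456 - 403: 7+4+4 = 15
Cheapest is 447 - 419 - 456 - 403 at 12 m.

12 m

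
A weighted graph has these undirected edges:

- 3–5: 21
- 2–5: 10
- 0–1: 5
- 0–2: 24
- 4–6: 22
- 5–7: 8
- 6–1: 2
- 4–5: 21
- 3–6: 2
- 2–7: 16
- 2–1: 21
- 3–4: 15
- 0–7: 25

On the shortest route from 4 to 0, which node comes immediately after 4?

3

Enumerating some paths:
4 → 3 → 6 → 1 → 0: 15+2+2+5 = 24
4 → 6 → 1 → 0: 22+2+5 = 29
4 → 5 → 3 → 6 → 1 → 0: 21+21+2+2+5 = 51
The minimum is 24 via 4 → 3 → 6 → 1 → 0.
So from 4 the first move is to 3.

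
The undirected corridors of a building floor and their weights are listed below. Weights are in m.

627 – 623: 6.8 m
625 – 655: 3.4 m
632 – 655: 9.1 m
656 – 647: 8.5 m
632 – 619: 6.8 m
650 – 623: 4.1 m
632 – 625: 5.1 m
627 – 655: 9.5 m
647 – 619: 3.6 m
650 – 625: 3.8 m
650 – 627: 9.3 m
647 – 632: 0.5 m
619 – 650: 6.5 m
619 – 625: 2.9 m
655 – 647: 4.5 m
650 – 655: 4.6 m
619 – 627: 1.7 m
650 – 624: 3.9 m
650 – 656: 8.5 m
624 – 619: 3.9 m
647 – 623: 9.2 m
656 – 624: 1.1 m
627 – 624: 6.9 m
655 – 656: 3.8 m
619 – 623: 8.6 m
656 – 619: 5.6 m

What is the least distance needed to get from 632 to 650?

8.9 m

Enumerating some paths:
632–647–655–650: 0.5+4.5+4.6 = 9.6
632–647–619–625–650: 0.5+3.6+2.9+3.8 = 10.8
632–647–619–650: 0.5+3.6+6.5 = 10.6
632–625–650: 5.1+3.8 = 8.9
The minimum is 8.9 m via 632–625–650.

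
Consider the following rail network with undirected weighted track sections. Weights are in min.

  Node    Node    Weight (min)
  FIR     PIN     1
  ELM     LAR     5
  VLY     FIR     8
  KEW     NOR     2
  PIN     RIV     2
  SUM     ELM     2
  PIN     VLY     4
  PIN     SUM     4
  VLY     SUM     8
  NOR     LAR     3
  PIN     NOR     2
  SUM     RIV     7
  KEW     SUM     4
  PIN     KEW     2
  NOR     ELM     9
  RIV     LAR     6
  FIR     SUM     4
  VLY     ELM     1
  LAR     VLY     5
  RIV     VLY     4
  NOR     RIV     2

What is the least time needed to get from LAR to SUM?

7 min

Candidate routes:
LAR - NOR - KEW - SUM: 3+2+4 = 9
LAR - ELM - SUM: 5+2 = 7
LAR - VLY - ELM - SUM: 5+1+2 = 8
The minimum is 7 min via LAR - ELM - SUM.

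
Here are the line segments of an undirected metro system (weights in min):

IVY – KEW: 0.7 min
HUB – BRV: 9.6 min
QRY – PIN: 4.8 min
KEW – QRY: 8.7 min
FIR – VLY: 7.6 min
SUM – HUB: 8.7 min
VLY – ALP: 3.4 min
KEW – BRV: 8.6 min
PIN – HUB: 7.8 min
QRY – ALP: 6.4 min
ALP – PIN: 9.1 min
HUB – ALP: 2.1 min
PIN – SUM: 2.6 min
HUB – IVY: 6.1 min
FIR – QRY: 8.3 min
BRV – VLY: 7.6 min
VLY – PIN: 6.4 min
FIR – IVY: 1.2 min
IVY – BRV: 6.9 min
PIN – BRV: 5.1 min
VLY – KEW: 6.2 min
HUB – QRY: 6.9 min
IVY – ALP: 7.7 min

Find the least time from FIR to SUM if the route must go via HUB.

16 min

Shortest FIR→HUB: FIR → IVY → HUB = 7.3
Shortest HUB→SUM: HUB → SUM = 8.7
Total via HUB: 7.3 + 8.7 = 16 min.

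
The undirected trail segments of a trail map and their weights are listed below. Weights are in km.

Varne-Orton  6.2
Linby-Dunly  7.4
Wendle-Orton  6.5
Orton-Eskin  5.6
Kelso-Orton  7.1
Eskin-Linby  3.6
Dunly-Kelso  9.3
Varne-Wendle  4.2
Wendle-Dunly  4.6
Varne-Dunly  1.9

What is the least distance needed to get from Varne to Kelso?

11.2 km

Shortest distances from Varne:
Varne: 0
Dunly: 1.9  (via Varne)
Wendle: 4.2  (via Varne)
Orton: 6.2  (via Varne)
Linby: 9.3  (via Dunly)
Kelso: 11.2  (via Dunly)
Shortest route: Varne → Dunly → Kelso = 11.2 km.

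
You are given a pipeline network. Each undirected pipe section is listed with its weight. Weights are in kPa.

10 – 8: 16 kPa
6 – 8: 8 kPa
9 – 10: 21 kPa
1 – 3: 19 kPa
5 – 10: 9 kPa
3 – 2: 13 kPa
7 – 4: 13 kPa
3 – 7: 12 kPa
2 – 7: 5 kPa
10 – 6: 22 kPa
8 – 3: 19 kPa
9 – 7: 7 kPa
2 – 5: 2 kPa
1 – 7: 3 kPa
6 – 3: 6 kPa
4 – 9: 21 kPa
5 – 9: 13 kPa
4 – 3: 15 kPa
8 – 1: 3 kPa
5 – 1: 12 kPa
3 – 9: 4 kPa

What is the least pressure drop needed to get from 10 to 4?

29 kPa

Compare a few routes:
10 - 5 - 1 - 7 - 4: 9+12+3+13 = 37
10 - 8 - 1 - 7 - 4: 16+3+3+13 = 35
10 - 5 - 2 - 7 - 4: 9+2+5+13 = 29
Cheapest is 10 - 5 - 2 - 7 - 4 at 29 kPa.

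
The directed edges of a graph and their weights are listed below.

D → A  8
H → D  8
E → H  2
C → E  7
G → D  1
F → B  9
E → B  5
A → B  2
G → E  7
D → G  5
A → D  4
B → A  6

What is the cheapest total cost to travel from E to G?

15

Running Dijkstra from E:
E: 0
H: 2  (via E)
B: 5  (via E)
D: 10  (via H)
A: 11  (via B)
G: 15  (via D)
Shortest route: E → H → D → G = 15.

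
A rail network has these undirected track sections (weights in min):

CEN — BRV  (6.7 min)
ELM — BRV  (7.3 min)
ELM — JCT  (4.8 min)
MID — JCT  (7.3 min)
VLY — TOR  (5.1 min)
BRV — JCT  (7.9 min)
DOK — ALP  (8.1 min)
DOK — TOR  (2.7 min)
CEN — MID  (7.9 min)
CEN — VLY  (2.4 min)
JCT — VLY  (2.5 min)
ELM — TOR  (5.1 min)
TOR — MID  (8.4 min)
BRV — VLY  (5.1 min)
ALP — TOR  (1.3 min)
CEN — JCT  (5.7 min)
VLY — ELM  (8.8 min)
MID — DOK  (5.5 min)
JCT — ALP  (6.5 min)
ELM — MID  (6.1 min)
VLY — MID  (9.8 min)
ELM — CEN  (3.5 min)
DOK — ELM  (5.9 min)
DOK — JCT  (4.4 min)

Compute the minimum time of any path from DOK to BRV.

12 min

Candidate routes:
DOK → JCT → BRV: 4.4+7.9 = 12.3
DOK → ELM → BRV: 5.9+7.3 = 13.2
DOK → JCT → VLY → BRV: 4.4+2.5+5.1 = 12
DOK → TOR → VLY → BRV: 2.7+5.1+5.1 = 12.9
The minimum is 12 min via DOK → JCT → VLY → BRV.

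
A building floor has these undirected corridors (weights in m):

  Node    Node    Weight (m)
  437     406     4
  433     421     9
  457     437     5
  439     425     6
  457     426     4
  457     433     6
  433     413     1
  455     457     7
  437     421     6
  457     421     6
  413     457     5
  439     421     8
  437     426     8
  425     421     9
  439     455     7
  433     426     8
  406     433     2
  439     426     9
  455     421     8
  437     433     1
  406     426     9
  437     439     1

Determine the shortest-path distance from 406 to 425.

Compare a few routes:
406 - 437 - 439 - 425: 4+1+6 = 11
406 - 433 - 437 - 439 - 425: 2+1+1+6 = 10
Cheapest is 406 - 433 - 437 - 439 - 425 at 10 m.

10 m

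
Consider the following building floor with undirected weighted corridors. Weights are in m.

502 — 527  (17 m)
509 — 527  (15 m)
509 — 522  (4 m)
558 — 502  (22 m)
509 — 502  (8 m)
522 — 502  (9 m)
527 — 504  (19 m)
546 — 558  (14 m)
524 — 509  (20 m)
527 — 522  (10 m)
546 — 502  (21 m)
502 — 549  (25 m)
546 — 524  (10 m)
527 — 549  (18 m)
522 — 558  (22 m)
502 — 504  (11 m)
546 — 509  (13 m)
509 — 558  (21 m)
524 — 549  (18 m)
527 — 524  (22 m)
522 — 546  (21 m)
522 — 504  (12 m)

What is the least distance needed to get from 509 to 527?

14 m

Compare a few routes:
509–502–522–527: 8+9+10 = 27
509–502–527: 8+17 = 25
509–522–527: 4+10 = 14
509–527: 15 = 15
The minimum is 14 m via 509–522–527.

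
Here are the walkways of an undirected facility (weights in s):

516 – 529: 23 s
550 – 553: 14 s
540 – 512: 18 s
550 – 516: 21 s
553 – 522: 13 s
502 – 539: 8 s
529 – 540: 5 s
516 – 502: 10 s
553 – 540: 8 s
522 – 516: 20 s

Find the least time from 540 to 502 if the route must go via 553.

51 s

Best 540 to 553: 540 → 553 costing 8
Best 553 to 502: 553 → 522 → 516 → 502 costing 43
Total via 553: 8 + 43 = 51 s.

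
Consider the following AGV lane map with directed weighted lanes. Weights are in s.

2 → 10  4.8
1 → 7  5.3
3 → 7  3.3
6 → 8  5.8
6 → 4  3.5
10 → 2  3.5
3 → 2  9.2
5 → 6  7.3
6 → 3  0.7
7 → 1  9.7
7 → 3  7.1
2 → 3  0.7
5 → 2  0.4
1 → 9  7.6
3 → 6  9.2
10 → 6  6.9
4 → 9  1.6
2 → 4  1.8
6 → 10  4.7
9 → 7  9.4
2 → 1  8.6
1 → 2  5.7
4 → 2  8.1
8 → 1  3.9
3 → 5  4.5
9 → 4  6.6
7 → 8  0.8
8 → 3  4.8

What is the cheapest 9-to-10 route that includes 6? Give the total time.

28.9 s

Best 9 to 6: 9 → 7 → 8 → 3 → 6 costing 24.2
Shortest 6→10: 6 → 10 = 4.7
Total via 6: 24.2 + 4.7 = 28.9 s.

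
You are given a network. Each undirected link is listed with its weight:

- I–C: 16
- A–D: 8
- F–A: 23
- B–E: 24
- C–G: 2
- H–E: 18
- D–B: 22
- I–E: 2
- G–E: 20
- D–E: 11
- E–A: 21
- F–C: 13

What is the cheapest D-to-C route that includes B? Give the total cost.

Best D to B: D → B costing 22
Shortest B→C: B → E → I → C = 42
Total via B: 22 + 42 = 64.

64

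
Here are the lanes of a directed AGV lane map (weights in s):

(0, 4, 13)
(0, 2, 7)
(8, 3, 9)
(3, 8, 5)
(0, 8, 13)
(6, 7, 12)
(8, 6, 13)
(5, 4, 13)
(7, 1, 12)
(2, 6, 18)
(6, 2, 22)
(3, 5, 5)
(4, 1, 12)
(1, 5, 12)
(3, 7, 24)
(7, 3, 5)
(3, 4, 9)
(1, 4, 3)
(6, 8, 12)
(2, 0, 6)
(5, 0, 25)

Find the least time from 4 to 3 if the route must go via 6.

91 s

Best 4 to 6: 4 → 1 → 5 → 0 → 2 → 6 costing 74
Best 6 to 3: 6 → 7 → 3 costing 17
Total via 6: 74 + 17 = 91 s.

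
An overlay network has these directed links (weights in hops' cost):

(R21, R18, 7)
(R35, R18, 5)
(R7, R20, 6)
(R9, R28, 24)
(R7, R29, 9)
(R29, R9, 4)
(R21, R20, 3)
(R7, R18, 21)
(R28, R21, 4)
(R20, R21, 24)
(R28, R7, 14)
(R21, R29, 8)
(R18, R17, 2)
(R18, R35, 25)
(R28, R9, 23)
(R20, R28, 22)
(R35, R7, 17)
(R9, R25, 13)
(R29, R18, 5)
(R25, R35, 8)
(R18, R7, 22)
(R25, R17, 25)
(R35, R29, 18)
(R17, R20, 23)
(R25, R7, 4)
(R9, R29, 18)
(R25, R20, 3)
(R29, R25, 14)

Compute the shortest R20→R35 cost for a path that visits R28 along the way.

Shortest R20→R28: R20 → R28 = 22
Shortest R28→R35: R28 → R21 → R29 → R25 → R35 = 34
Total via R28: 22 + 34 = 56 hops' cost.

56 hops' cost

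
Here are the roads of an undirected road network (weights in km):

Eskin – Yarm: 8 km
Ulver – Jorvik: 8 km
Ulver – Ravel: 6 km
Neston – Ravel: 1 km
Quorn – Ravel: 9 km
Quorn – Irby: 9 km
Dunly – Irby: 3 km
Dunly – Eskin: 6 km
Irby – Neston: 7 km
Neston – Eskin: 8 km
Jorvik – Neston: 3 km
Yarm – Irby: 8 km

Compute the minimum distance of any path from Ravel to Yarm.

Settle nodes by increasing distance from Ravel:
Ravel: 0
Neston: 1  (via Ravel)
Jorvik: 4  (via Neston)
Ulver: 6  (via Ravel)
Irby: 8  (via Neston)
Quorn: 9  (via Ravel)
Eskin: 9  (via Neston)
Dunly: 11  (via Irby)
Yarm: 16  (via Irby)
Shortest route: Ravel–Neston–Irby–Yarm = 16 km.

16 km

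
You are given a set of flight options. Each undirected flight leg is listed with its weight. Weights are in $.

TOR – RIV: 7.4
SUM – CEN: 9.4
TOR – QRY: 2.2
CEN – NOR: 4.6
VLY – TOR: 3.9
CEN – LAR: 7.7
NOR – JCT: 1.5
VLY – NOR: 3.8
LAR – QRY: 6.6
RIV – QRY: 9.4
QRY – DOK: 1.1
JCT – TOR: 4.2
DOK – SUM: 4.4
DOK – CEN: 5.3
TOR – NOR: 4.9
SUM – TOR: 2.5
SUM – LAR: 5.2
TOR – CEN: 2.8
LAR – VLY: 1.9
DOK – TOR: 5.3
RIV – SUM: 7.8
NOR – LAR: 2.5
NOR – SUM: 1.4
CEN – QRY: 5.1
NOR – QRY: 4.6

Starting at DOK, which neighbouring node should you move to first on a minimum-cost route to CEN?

Compare a few routes:
DOK - QRY - TOR - CEN: 1.1+2.2+2.8 = 6.1
DOK - TOR - CEN: 5.3+2.8 = 8.1
DOK - QRY - CEN: 1.1+5.1 = 6.2
DOK - CEN: 5.3 = 5.3
The minimum is $5.3 via DOK - CEN.
So from DOK the first move is to CEN.

CEN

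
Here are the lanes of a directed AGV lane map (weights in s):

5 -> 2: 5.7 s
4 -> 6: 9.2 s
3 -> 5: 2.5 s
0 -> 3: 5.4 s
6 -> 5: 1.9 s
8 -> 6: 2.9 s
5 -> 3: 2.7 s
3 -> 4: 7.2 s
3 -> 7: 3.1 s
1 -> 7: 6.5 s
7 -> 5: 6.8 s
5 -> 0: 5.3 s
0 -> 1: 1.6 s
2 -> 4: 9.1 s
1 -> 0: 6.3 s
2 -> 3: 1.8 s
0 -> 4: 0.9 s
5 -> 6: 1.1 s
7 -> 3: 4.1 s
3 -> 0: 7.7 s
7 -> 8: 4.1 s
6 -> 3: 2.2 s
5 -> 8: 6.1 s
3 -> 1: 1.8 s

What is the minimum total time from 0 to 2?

Candidate routes:
0 - 4 - 6 - 5 - 2: 0.9+9.2+1.9+5.7 = 17.7
0 - 1 - 7 - 3 - 5 - 2: 1.6+6.5+4.1+2.5+5.7 = 20.4
0 - 3 - 5 - 2: 5.4+2.5+5.7 = 13.6
Cheapest is 0 - 3 - 5 - 2 at 13.6 s.

13.6 s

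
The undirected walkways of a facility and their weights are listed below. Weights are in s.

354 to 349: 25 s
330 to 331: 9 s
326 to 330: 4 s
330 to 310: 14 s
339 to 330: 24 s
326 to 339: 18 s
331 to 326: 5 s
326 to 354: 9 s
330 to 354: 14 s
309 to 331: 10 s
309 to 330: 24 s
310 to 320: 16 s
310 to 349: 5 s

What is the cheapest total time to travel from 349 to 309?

38 s

Enumerating some paths:
349 - 310 - 330 - 309: 5+14+24 = 43
349 - 310 - 330 - 331 - 309: 5+14+9+10 = 38
The minimum is 38 s via 349 - 310 - 330 - 331 - 309.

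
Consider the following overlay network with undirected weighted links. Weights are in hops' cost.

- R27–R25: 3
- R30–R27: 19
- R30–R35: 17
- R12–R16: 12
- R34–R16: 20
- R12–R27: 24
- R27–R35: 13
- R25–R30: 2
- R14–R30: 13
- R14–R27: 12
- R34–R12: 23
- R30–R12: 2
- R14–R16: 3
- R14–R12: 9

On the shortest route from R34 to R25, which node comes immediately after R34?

Candidate routes:
R34 - R12 - R30 - R25: 23+2+2 = 27
R34 - R16 - R12 - R30 - R25: 20+12+2+2 = 36
Cheapest is R34 - R12 - R30 - R25 at 27 hops' cost.
So from R34 the first move is to R12.

R12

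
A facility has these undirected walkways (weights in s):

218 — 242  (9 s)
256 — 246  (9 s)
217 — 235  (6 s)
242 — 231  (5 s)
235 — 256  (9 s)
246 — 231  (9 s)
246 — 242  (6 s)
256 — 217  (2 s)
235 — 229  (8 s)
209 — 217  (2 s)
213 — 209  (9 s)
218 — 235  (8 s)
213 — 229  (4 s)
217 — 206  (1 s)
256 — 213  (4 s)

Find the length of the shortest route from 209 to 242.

19 s

Running Dijkstra from 209:
209: 0
217: 2  (via 209)
206: 3  (via 217)
256: 4  (via 217)
235: 8  (via 217)
213: 8  (via 256)
229: 12  (via 213)
246: 13  (via 256)
218: 16  (via 235)
242: 19  (via 246)
Shortest route: 209–217–256–246–242 = 19 s.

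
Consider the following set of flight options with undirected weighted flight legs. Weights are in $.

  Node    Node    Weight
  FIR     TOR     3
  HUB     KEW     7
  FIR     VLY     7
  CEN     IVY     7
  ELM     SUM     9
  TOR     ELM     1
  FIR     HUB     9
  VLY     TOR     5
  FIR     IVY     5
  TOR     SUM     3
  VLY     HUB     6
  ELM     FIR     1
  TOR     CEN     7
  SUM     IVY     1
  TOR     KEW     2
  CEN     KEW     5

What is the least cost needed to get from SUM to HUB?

Shortest distances from SUM:
SUM: 0
IVY: 1  (via SUM)
TOR: 3  (via SUM)
ELM: 4  (via TOR)
FIR: 5  (via ELM)
KEW: 5  (via TOR)
VLY: 8  (via TOR)
CEN: 8  (via IVY)
HUB: 12  (via KEW)
Shortest route: SUM → TOR → KEW → HUB = $12.

$12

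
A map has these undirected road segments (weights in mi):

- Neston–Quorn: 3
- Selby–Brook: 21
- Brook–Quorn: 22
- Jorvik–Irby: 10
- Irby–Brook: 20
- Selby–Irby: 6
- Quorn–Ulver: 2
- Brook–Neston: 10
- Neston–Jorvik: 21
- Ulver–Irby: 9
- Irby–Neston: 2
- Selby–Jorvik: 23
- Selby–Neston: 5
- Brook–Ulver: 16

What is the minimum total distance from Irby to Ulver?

Shortest distances from Irby:
Irby: 0
Neston: 2  (via Irby)
Quorn: 5  (via Neston)
Selby: 6  (via Irby)
Ulver: 7  (via Quorn)
Shortest route: Irby → Neston → Quorn → Ulver = 7 mi.

7 mi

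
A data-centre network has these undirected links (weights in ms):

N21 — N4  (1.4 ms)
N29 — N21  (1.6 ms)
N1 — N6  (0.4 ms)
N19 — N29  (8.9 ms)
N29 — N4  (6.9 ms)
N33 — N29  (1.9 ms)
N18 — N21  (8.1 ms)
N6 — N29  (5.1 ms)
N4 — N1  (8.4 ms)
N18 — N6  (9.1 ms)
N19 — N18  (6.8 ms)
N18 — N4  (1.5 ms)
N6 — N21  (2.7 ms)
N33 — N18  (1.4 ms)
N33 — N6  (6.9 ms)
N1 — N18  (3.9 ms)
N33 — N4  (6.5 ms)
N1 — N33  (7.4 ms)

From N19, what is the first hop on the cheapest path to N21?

Enumerating some paths:
N19–N29–N21: 8.9+1.6 = 10.5
N19–N18–N4–N21: 6.8+1.5+1.4 = 9.7
The minimum is 9.7 ms via N19–N18–N4–N21.
So from N19 the first move is to N18.

N18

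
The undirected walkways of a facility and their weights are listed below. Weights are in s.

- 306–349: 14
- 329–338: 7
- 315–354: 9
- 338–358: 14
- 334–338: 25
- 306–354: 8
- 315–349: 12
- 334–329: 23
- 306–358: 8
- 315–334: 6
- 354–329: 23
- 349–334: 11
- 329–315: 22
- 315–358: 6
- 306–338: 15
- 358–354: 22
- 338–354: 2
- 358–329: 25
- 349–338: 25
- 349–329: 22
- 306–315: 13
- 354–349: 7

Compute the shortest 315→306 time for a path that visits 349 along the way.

Best 315 to 349: 315–349 costing 12
Best 349 to 306: 349–306 costing 14
Total via 349: 12 + 14 = 26 s.

26 s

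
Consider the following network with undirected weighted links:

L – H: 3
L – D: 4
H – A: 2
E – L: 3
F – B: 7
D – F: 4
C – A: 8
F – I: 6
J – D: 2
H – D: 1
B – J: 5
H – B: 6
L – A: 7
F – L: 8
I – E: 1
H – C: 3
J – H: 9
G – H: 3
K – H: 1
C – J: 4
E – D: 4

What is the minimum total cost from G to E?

8

Candidate routes:
G - H - D - L - E: 3+1+4+3 = 11
G - H - D - E: 3+1+4 = 8
G - H - L - E: 3+3+3 = 9
The minimum is 8 via G - H - D - E.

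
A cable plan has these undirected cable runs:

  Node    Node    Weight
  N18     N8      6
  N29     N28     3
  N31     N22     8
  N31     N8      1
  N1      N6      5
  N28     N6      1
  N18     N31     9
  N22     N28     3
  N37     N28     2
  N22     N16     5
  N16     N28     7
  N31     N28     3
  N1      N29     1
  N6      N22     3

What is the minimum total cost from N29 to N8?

7

Candidate routes:
N29 → N1 → N6 → N28 → N31 → N8: 1+5+1+3+1 = 11
N29 → N28 → N31 → N8: 3+3+1 = 7
Cheapest is N29 → N28 → N31 → N8 at 7.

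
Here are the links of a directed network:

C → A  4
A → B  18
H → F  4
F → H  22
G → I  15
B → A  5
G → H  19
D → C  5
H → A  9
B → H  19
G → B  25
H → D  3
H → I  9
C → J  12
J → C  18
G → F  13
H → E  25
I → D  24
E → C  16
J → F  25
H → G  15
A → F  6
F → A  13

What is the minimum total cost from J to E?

72

Shortest distances from J:
J: 0
C: 18  (via J)
A: 22  (via C)
F: 25  (via J)
B: 40  (via A)
H: 47  (via F)
D: 50  (via H)
I: 56  (via H)
G: 62  (via H)
E: 72  (via H)
Shortest route: J → F → H → E = 72.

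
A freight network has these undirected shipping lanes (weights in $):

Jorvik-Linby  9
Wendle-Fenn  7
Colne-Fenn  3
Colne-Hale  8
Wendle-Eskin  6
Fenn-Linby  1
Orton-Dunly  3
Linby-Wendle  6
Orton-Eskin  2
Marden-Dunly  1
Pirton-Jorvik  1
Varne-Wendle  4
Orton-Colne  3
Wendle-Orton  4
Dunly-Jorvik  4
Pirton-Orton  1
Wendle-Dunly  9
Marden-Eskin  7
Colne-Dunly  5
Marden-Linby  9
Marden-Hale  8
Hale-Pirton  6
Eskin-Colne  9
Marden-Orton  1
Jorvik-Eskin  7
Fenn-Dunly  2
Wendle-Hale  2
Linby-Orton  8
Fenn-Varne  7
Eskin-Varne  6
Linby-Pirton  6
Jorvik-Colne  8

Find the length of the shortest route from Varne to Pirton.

$9

Enumerating some paths:
Varne - Fenn - Dunly - Marden - Orton - Pirton: 7+2+1+1+1 = 12
Varne - Wendle - Orton - Pirton: 4+4+1 = 9
The minimum is $9 via Varne - Wendle - Orton - Pirton.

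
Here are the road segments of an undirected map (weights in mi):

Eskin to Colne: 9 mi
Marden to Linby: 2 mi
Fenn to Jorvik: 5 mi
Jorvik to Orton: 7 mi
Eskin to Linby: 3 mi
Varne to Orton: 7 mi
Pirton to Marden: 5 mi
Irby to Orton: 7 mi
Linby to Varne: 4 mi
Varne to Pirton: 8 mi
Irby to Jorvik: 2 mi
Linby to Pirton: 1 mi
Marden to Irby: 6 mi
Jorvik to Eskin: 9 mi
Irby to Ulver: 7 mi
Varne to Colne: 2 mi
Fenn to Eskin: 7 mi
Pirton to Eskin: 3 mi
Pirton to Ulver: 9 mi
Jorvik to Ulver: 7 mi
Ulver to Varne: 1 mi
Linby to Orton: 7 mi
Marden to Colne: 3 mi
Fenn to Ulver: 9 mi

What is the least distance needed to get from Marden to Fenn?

Running Dijkstra from Marden:
Marden: 0
Linby: 2  (via Marden)
Colne: 3  (via Marden)
Pirton: 3  (via Linby)
Eskin: 5  (via Linby)
Varne: 5  (via Colne)
Ulver: 6  (via Varne)
Irby: 6  (via Marden)
Jorvik: 8  (via Irby)
Orton: 9  (via Linby)
Fenn: 12  (via Eskin)
Shortest route: Marden → Linby → Eskin → Fenn = 12 mi.

12 mi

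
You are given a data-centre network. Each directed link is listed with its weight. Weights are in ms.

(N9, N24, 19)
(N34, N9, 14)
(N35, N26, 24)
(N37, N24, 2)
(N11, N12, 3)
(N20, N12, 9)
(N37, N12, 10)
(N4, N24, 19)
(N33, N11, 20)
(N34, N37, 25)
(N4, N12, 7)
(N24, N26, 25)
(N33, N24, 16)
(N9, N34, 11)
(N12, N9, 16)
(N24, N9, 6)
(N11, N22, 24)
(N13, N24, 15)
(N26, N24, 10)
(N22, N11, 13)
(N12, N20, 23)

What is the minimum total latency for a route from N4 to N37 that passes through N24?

61 ms

Best N4 to N24: N4 → N24 costing 19
Shortest N24→N37: N24 → N9 → N34 → N37 = 42
Total via N24: 19 + 42 = 61 ms.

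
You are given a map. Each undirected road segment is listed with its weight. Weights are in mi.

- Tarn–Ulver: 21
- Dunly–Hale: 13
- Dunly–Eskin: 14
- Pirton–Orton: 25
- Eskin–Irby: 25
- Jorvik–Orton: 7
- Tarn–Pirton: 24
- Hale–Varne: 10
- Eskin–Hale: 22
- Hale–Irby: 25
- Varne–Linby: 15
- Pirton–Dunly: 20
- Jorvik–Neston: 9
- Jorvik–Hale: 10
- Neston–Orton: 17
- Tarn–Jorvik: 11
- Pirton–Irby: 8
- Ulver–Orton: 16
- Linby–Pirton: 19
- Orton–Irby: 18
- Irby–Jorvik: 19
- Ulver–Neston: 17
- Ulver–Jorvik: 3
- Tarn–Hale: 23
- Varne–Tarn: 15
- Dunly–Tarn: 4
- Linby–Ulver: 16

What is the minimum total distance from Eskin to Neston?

38 mi

Shortest distances from Eskin:
Eskin: 0
Dunly: 14  (via Eskin)
Tarn: 18  (via Dunly)
Hale: 22  (via Eskin)
Irby: 25  (via Eskin)
Jorvik: 29  (via Tarn)
Varne: 32  (via Hale)
Ulver: 32  (via Jorvik)
Pirton: 33  (via Irby)
Orton: 36  (via Jorvik)
Neston: 38  (via Jorvik)
Shortest route: Eskin → Dunly → Tarn → Jorvik → Neston = 38 mi.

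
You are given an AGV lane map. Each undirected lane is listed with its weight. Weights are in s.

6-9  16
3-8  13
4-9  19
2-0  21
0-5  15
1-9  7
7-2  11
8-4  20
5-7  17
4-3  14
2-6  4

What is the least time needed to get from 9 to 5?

Compare a few routes:
9 - 6 - 2 - 0 - 5: 16+4+21+15 = 56
9 - 6 - 2 - 7 - 5: 16+4+11+17 = 48
Cheapest is 9 - 6 - 2 - 7 - 5 at 48 s.

48 s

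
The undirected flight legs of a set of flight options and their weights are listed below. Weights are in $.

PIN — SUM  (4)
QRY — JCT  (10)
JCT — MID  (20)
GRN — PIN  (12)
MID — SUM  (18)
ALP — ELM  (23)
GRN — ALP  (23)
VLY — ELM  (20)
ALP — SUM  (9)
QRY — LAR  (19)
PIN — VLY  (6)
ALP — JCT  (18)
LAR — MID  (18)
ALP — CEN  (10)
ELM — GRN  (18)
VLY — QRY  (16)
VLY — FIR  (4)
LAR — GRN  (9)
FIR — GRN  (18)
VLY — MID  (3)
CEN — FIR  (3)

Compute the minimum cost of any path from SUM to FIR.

Settle nodes by increasing distance from SUM:
SUM: 0
PIN: 4  (via SUM)
ALP: 9  (via SUM)
VLY: 10  (via PIN)
MID: 13  (via VLY)
FIR: 14  (via VLY)
Shortest route: SUM → PIN → VLY → FIR = $14.

$14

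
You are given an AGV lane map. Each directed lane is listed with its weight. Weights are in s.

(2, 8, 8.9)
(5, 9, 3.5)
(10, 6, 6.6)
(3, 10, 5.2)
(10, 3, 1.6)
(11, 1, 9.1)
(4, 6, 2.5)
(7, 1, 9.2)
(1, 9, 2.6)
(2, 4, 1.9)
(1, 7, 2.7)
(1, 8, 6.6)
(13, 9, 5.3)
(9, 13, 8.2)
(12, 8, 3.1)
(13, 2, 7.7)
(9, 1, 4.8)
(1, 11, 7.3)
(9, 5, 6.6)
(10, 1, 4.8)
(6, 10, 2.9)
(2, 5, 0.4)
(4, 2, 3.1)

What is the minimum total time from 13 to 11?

17.4 s

Compare a few routes:
13–9–1–11: 5.3+4.8+7.3 = 17.4
13–2–5–9–1–11: 7.7+0.4+3.5+4.8+7.3 = 23.7
Cheapest is 13–9–1–11 at 17.4 s.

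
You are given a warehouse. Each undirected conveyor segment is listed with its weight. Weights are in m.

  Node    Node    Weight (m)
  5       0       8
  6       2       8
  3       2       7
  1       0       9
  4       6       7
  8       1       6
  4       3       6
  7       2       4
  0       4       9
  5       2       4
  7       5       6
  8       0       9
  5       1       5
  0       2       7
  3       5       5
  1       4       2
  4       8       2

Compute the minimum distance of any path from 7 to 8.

15 m

Enumerating some paths:
7 → 5 → 1 → 8: 6+5+6 = 17
7 → 5 → 1 → 4 → 8: 6+5+2+2 = 15
Cheapest is 7 → 5 → 1 → 4 → 8 at 15 m.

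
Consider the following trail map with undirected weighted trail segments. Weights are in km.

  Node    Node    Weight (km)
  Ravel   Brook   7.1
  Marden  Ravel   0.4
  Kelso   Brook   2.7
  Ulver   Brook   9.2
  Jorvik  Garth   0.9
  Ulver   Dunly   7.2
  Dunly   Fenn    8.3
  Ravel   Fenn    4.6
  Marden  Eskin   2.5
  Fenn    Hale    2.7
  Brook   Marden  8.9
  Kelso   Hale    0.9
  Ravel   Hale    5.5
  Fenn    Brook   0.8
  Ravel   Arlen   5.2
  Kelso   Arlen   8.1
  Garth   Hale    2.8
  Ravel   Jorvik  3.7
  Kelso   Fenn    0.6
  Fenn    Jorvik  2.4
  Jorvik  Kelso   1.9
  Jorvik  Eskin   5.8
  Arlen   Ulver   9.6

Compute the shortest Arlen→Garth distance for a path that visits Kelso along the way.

10.9 km

Best Arlen to Kelso: Arlen → Kelso costing 8.1
Best Kelso to Garth: Kelso → Jorvik → Garth costing 2.8
Total via Kelso: 8.1 + 2.8 = 10.9 km.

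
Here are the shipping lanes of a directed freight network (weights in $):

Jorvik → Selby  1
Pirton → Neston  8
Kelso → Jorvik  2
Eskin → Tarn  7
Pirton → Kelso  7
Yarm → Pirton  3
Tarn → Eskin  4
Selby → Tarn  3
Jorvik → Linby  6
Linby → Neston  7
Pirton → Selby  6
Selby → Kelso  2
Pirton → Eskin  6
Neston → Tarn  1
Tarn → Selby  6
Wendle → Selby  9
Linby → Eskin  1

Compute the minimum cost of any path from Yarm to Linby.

$18

Settle nodes by increasing distance from Yarm:
Yarm: 0
Pirton: 3  (via Yarm)
Selby: 9  (via Pirton)
Eskin: 9  (via Pirton)
Kelso: 10  (via Pirton)
Neston: 11  (via Pirton)
Tarn: 12  (via Selby)
Jorvik: 12  (via Kelso)
Linby: 18  (via Jorvik)
Shortest route: Yarm–Pirton–Kelso–Jorvik–Linby = $18.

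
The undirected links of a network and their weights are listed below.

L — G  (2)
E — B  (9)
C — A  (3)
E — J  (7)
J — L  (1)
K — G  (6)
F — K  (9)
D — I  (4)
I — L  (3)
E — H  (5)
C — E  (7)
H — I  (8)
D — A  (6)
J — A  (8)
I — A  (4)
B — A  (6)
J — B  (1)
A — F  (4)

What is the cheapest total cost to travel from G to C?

Enumerating some paths:
G → L → I → A → C: 2+3+4+3 = 12
G → L → J → A → C: 2+1+8+3 = 14
G → L → J → B → A → C: 2+1+1+6+3 = 13
The minimum is 12 via G → L → I → A → C.

12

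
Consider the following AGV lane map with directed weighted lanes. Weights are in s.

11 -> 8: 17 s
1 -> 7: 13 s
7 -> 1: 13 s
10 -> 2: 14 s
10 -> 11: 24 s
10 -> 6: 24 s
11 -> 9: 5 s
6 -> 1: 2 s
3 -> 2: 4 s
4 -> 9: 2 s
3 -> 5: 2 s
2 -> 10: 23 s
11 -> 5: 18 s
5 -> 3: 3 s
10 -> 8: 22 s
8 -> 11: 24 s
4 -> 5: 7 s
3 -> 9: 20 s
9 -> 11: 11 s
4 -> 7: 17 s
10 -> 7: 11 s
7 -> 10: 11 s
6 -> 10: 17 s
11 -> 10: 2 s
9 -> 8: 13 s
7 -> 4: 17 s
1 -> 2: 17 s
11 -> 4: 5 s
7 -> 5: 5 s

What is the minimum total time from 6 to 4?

Compare a few routes:
6 - 10 - 7 - 4: 17+11+17 = 45
6 - 1 - 7 - 4: 2+13+17 = 32
The minimum is 32 s via 6 - 1 - 7 - 4.

32 s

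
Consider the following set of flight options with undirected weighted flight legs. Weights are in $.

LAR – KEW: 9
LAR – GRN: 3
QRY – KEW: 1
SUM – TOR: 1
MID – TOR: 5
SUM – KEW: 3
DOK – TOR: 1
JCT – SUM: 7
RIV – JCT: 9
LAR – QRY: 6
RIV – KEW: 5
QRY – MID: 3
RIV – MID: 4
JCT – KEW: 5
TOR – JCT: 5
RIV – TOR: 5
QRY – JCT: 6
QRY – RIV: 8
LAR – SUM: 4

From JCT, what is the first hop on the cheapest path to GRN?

Enumerating some paths:
JCT - KEW - SUM - LAR - GRN: 5+3+4+3 = 15
JCT - TOR - SUM - LAR - GRN: 5+1+4+3 = 13
JCT - SUM - LAR - GRN: 7+4+3 = 14
Cheapest is JCT - TOR - SUM - LAR - GRN at $13.
So from JCT the first move is to TOR.

TOR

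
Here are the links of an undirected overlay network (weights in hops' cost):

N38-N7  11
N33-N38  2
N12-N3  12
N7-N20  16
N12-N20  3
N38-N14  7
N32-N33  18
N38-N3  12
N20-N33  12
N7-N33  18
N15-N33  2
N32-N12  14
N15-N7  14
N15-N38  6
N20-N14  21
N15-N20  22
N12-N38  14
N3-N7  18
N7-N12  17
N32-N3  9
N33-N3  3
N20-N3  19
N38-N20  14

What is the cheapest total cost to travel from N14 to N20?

Candidate routes:
N14 → N38 → N33 → N3 → N12 → N20: 7+2+3+12+3 = 27
N14 → N38 → N12 → N20: 7+14+3 = 24
N14 → N20: 21 = 21
N14 → N38 → N15 → N33 → N20: 7+6+2+12 = 27
The minimum is 21 hops' cost via N14 → N20.

21 hops' cost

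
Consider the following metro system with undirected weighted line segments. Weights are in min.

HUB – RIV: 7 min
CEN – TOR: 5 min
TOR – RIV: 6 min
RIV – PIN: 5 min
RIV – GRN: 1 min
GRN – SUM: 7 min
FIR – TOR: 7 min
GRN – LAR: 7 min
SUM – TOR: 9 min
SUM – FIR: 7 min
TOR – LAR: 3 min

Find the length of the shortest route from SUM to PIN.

13 min

Settle nodes by increasing distance from SUM:
SUM: 0
FIR: 7  (via SUM)
GRN: 7  (via SUM)
RIV: 8  (via GRN)
TOR: 9  (via SUM)
LAR: 12  (via TOR)
PIN: 13  (via RIV)
Shortest route: SUM–GRN–RIV–PIN = 13 min.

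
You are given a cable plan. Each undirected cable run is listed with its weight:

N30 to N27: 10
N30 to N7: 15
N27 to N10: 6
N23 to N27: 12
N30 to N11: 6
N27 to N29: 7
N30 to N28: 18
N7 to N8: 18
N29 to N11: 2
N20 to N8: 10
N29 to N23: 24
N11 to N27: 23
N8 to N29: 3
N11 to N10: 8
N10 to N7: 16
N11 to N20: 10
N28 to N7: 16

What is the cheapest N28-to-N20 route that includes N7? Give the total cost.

Best N28 to N7: N28 → N7 costing 16
Best N7 to N20: N7 → N8 → N20 costing 28
Total via N7: 16 + 28 = 44.

44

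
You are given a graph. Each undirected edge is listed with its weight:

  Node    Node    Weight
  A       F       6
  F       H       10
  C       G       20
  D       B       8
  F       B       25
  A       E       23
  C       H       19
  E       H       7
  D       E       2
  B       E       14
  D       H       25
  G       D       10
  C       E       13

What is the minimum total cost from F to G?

29

Running Dijkstra from F:
F: 0
A: 6  (via F)
H: 10  (via F)
E: 17  (via H)
D: 19  (via E)
B: 25  (via F)
C: 29  (via H)
G: 29  (via D)
Shortest route: F → H → E → D → G = 29.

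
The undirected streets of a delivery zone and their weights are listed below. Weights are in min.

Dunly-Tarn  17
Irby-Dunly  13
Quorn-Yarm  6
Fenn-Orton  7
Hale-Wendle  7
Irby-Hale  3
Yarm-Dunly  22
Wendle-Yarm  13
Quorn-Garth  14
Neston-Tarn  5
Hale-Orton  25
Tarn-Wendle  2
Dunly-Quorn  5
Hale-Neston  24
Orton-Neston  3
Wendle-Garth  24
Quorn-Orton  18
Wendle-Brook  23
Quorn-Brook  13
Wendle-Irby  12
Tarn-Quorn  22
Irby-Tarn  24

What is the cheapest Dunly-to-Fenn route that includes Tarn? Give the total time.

Best Dunly to Tarn: Dunly–Tarn costing 17
Shortest Tarn→Fenn: Tarn–Neston–Orton–Fenn = 15
Total via Tarn: 17 + 15 = 32 min.

32 min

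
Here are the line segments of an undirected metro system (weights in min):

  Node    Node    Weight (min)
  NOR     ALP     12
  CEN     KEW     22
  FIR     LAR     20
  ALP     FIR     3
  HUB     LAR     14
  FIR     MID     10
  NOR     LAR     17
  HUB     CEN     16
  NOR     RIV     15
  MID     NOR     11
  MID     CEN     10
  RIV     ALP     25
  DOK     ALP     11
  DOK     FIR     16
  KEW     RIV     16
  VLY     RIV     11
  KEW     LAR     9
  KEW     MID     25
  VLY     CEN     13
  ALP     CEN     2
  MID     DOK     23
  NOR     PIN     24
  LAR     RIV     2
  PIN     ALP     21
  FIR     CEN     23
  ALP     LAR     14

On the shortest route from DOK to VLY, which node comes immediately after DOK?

ALP

Enumerating some paths:
DOK - FIR - ALP - CEN - VLY: 16+3+2+13 = 34
DOK - ALP - CEN - VLY: 11+2+13 = 26
The minimum is 26 min via DOK - ALP - CEN - VLY.
So from DOK the first move is to ALP.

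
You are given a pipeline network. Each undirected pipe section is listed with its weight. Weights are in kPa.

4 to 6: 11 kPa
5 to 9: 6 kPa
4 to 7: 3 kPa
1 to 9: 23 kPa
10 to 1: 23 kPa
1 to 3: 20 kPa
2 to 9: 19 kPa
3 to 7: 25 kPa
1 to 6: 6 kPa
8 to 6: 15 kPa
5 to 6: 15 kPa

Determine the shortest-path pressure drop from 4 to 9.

32 kPa

Running Dijkstra from 4:
4: 0
7: 3  (via 4)
6: 11  (via 4)
1: 17  (via 6)
5: 26  (via 6)
8: 26  (via 6)
3: 28  (via 7)
9: 32  (via 5)
Shortest route: 4–6–5–9 = 32 kPa.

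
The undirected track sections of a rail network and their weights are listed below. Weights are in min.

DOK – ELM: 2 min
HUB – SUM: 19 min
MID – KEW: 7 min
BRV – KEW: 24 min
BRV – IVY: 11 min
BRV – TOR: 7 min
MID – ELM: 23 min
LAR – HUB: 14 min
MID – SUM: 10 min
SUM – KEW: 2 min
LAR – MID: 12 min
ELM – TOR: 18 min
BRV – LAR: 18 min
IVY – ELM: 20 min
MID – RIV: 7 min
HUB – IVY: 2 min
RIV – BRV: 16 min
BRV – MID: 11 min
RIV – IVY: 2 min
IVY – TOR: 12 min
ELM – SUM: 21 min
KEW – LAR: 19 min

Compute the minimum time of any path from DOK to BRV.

Enumerating some paths:
DOK → ELM → IVY → RIV → BRV: 2+20+2+16 = 40
DOK → ELM → TOR → BRV: 2+18+7 = 27
DOK → ELM → IVY → BRV: 2+20+11 = 33
DOK → ELM → MID → BRV: 2+23+11 = 36
The minimum is 27 min via DOK → ELM → TOR → BRV.

27 min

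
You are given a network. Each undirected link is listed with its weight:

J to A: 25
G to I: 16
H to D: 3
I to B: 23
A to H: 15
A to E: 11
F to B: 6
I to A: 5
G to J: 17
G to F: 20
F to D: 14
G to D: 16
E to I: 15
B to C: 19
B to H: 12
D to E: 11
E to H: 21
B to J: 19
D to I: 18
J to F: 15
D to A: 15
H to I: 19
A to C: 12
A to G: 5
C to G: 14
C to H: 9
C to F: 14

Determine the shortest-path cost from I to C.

17

Enumerating some paths:
I–A–C: 5+12 = 17
I–A–G–C: 5+5+14 = 24
The minimum is 17 via I–A–C.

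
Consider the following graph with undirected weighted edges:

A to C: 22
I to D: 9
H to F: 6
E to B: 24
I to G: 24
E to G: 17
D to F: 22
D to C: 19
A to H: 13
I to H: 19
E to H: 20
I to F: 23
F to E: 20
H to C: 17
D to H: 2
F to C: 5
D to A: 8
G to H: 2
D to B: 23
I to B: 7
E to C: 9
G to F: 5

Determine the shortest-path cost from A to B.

Candidate routes:
A → D → B: 8+23 = 31
A → D → H → I → B: 8+2+19+7 = 36
A → D → I → B: 8+9+7 = 24
A → H → D → I → B: 13+2+9+7 = 31
Cheapest is A → D → I → B at 24.

24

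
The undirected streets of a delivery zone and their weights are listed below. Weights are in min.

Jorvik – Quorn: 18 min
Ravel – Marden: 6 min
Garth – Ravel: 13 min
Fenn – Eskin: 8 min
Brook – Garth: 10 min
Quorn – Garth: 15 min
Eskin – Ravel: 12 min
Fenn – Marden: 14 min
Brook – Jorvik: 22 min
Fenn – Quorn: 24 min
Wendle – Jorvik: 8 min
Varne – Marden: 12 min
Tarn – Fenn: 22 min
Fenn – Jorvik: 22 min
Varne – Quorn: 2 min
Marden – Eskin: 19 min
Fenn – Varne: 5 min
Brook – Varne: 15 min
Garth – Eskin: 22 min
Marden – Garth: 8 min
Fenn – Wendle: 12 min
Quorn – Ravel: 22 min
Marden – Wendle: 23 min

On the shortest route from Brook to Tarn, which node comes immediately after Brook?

Enumerating some paths:
Brook - Garth - Marden - Fenn - Tarn: 10+8+14+22 = 54
Brook - Varne - Fenn - Tarn: 15+5+22 = 42
Brook - Garth - Quorn - Varne - Fenn - Tarn: 10+15+2+5+22 = 54
Cheapest is Brook - Varne - Fenn - Tarn at 42 min.
So from Brook the first move is to Varne.

Varne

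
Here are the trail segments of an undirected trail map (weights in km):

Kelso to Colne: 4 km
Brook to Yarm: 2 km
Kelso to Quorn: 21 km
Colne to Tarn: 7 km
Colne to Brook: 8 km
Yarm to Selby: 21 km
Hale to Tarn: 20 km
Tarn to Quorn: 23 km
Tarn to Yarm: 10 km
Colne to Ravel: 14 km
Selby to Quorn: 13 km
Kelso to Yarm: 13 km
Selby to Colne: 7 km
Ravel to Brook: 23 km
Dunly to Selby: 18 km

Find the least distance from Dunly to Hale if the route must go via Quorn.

74 km

Best Dunly to Quorn: Dunly–Selby–Quorn costing 31
Shortest Quorn→Hale: Quorn–Tarn–Hale = 43
Total via Quorn: 31 + 43 = 74 km.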